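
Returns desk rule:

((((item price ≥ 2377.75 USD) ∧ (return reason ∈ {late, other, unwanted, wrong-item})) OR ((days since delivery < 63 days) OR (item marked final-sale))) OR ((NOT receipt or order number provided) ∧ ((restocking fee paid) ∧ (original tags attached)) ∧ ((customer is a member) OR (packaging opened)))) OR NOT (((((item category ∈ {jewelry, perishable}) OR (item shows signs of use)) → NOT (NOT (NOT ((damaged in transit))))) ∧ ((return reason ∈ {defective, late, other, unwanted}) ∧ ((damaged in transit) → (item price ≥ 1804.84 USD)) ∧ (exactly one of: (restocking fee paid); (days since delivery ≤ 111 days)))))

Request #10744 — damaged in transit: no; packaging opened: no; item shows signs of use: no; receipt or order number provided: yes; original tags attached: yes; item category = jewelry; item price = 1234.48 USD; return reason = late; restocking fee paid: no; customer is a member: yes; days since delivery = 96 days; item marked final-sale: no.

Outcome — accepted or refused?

Refused

Atomic conditions:
  item price ≥ 2377.75 USD: 1234.48 ≥ 2377.75 is false
  return reason ∈ {late, other, unwanted, wrong-item}: late is in the set → true
  days since delivery < 63 days: 96 < 63 is false
  item marked final-sale: no → false
  NOT receipt or order number provided: yes → false
  restocking fee paid: no → false
  original tags attached: yes → true
  customer is a member: yes → true
  packaging opened: no → false
  item category ∈ {jewelry, perishable}: jewelry is in the set → true
  item shows signs of use: no → false
  damaged in transit: no → false
  return reason ∈ {defective, late, other, unwanted}: late is in the set → true
  item price ≥ 1804.84 USD: 1234.48 ≥ 1804.84 is false
  days since delivery ≤ 111 days: 96 ≤ 111 is true
Combine:
[1.1.1] false AND true = false
[1.1.2] false OR false = false
[1.1] false OR false = false
[1.2.2] false AND true = false
[1.2.3] true OR false = true
[1.2] false AND false AND true = false
[1] false OR false = false
[2.1.1.1] true OR false = true
[2.1.1.2.1.1] NOT false = true
[2.1.1.2.1] NOT true = false
[2.1.1.2] NOT false = true
[2.1.1] true → true = true
[2.1.2.2] false → false (antecedent false ⇒ implication holds) = true
[2.1.2.3] exactly-one(false, true) = true
[2.1.2] true AND true AND true = true
[2.1] true AND true = true
[2] NOT true = false
[root] false OR false = false
Overall: false → refused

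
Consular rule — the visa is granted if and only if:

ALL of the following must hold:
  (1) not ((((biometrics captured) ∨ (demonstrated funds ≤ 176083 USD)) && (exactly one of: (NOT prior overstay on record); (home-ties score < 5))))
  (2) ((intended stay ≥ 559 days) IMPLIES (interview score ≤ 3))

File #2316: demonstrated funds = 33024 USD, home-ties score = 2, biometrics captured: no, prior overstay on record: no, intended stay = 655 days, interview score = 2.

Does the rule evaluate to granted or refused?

Atomic conditions:
  biometrics captured: no → false
  demonstrated funds ≤ 176083 USD: 33024 ≤ 176083 is true
  NOT prior overstay on record: no → true
  home-ties score < 5: 2 < 5 is true
  intended stay ≥ 559 days: 655 ≥ 559 is true
  interview score ≤ 3: 2 ≤ 3 is true
Combine:
[1.1.1] false OR true = true
[1.1.2] exactly-one(true, true) = false
[1.1] true AND false = false
[1] NOT false = true
[2] true → true = true
[root] true AND true = true
Overall: true → granted

Granted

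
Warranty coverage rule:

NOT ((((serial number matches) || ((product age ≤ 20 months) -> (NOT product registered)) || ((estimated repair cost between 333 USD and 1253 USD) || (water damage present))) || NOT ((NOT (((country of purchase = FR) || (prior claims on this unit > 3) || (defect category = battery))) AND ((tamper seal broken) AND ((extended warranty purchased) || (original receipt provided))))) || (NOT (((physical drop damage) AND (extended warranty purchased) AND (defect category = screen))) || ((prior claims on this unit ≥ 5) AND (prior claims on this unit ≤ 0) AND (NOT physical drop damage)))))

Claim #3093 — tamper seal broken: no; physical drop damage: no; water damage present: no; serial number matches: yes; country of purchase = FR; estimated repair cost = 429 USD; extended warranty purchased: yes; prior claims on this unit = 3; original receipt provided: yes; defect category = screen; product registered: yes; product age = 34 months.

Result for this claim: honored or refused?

Refused

Atomic conditions:
  serial number matches: yes → true
  product age ≤ 20 months: 34 ≤ 20 is false
  NOT product registered: yes → false
  estimated repair cost between 333 USD and 1253 USD: 429 in [333, 1253] is true
  water damage present: no → false
  country of purchase = FR: FR == FR is true
  prior claims on this unit > 3: 3 > 3 is false
  defect category = battery: screen == battery is false
  tamper seal broken: no → false
  extended warranty purchased: yes → true
  original receipt provided: yes → true
  physical drop damage: no → false
  defect category = screen: screen == screen is true
  prior claims on this unit ≥ 5: 3 ≥ 5 is false
  prior claims on this unit ≤ 0: 3 ≤ 0 is false
  NOT physical drop damage: no → true
Combine:
[1.1.2] false → false (antecedent false ⇒ implication holds) = true
[1.1.3] true OR false = true
[1.1] true OR true OR true = true
[1.2.1.1.1] true OR false OR false = true
[1.2.1.1] NOT true = false
[1.2.1.2.2] true OR true = true
[1.2.1.2] false AND true = false
[1.2.1] false AND false = false
[1.2] NOT false = true
[1.3.1.1] false AND true AND true = false
[1.3.1] NOT false = true
[1.3.2] false AND false AND true = false
[1.3] true OR false = true
[1] true OR true OR true = true
[root] NOT true = false
Overall: false → refused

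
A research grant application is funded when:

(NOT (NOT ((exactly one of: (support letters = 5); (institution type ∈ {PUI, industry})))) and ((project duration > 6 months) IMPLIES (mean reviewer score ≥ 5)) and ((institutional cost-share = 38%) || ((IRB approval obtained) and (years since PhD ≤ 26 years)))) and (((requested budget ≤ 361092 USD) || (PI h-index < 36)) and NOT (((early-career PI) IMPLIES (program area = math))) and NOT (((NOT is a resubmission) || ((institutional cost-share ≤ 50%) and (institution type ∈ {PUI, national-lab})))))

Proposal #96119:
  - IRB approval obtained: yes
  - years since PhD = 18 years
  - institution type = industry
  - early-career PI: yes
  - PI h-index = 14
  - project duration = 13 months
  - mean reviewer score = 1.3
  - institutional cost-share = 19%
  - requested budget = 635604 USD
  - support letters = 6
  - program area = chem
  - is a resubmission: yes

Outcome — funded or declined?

Declined

Atomic conditions:
  support letters = 5: 6 == 5 is false
  institution type ∈ {PUI, industry}: industry is in the set → true
  project duration > 6 months: 13 > 6 is true
  mean reviewer score ≥ 5: 1.3 ≥ 5 is false
  institutional cost-share = 38%: 19 == 38 is false
  IRB approval obtained: yes → true
  years since PhD ≤ 26 years: 18 ≤ 26 is true
  requested budget ≤ 361092 USD: 635604 ≤ 361092 is false
  PI h-index < 36: 14 < 36 is true
  early-career PI: yes → true
  program area = math: chem == math is false
  NOT is a resubmission: yes → false
  institutional cost-share ≤ 50%: 19 ≤ 50 is true
  institution type ∈ {PUI, national-lab}: industry is not in the set → false
Combine:
[1.1.1.1] exactly-one(false, true) = true
[1.1.1] NOT true = false
[1.1] NOT false = true
[1.2] true → false = false
[1.3.2] true AND true = true
[1.3] false OR true = true
[1] true AND false AND true = false
[2.1] false OR true = true
[2.2.1] true → false = false
[2.2] NOT false = true
[2.3.1.2] true AND false = false
[2.3.1] false OR false = false
[2.3] NOT false = true
[2] true AND true AND true = true
[root] false AND true = false
Overall: false → declined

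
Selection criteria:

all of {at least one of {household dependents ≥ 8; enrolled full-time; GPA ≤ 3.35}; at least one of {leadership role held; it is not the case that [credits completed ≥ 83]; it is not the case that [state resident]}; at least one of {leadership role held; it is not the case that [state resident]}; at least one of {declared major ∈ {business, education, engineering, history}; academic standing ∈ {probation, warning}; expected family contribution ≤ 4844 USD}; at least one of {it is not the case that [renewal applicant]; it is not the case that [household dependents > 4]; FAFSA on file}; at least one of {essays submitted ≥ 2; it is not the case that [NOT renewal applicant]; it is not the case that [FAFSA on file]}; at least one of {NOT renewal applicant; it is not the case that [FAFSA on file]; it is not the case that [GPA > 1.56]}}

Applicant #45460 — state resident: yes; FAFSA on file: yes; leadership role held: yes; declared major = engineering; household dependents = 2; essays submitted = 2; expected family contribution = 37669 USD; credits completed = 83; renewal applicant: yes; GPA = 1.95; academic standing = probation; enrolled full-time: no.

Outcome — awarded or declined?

Declined

Atomic conditions:
  household dependents ≥ 8: 2 ≥ 8 is false
  enrolled full-time: no → false
  GPA ≤ 3.35: 1.95 ≤ 3.35 is true
  leadership role held: yes → true
  credits completed ≥ 83: 83 ≥ 83 is true
  state resident: yes → true
  declared major ∈ {business, education, engineering, history}: engineering is in the set → true
  academic standing ∈ {probation, warning}: probation is in the set → true
  expected family contribution ≤ 4844 USD: 37669 ≤ 4844 is false
  renewal applicant: yes → true
  household dependents > 4: 2 > 4 is false
  FAFSA on file: yes → true
  essays submitted ≥ 2: 2 ≥ 2 is true
  NOT renewal applicant: yes → false
  GPA > 1.56: 1.95 > 1.56 is true
Combine:
[1] false OR false OR true = true
[2.2] NOT true = false
[2.3] NOT true = false
[2] true OR false OR false = true
[3.2] NOT true = false
[3] true OR false = true
[4] true OR true OR false = true
[5.1] NOT true = false
[5.2] NOT false = true
[5] false OR true OR true = true
[6.2] NOT false = true
[6.3] NOT true = false
[6] true OR true OR false = true
[7.2] NOT true = false
[7.3] NOT true = false
[7] false OR false OR false = false
[root] true AND true AND true AND true AND true AND true AND false = false
Overall: false → declined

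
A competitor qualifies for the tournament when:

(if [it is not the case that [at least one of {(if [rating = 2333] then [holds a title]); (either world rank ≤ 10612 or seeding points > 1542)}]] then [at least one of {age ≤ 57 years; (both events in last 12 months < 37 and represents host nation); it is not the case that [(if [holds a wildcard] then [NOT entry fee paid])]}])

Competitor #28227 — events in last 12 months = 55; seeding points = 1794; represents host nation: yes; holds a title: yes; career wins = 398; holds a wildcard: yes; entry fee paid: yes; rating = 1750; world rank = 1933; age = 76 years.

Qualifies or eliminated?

Qualifies

Atomic conditions:
  rating = 2333: 1750 == 2333 is false
  holds a title: yes → true
  world rank ≤ 10612: 1933 ≤ 10612 is true
  seeding points > 1542: 1794 > 1542 is true
  age ≤ 57 years: 76 ≤ 57 is false
  events in last 12 months < 37: 55 < 37 is false
  represents host nation: yes → true
  holds a wildcard: yes → true
  NOT entry fee paid: yes → false
Combine:
[1.1.1] false → true (antecedent false ⇒ implication holds) = true
[1.1.2] true OR true = true
[1.1] true OR true = true
[1] NOT true = false
[2.2] false AND true = false
[2.3.1] true → false = false
[2.3] NOT false = true
[2] false OR false OR true = true
[root] false → true (antecedent false ⇒ implication holds) = true
Overall: true → qualifies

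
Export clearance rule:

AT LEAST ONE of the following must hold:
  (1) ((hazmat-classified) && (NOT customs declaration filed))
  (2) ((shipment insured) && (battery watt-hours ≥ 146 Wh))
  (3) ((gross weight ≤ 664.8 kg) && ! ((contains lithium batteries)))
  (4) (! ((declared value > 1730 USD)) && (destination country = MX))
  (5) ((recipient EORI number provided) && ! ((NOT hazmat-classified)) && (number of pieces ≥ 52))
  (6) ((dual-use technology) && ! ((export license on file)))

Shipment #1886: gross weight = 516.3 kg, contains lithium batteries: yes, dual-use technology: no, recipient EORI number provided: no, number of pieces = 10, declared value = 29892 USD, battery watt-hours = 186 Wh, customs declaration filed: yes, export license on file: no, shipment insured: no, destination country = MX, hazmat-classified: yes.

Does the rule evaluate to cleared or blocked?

Atomic conditions:
  hazmat-classified: yes → true
  NOT customs declaration filed: yes → false
  shipment insured: no → false
  battery watt-hours ≥ 146 Wh: 186 ≥ 146 is true
  gross weight ≤ 664.8 kg: 516.3 ≤ 664.8 is true
  contains lithium batteries: yes → true
  declared value > 1730 USD: 29892 > 1730 is true
  destination country = MX: MX == MX is true
  recipient EORI number provided: no → false
  NOT hazmat-classified: yes → false
  number of pieces ≥ 52: 10 ≥ 52 is false
  dual-use technology: no → false
  export license on file: no → false
Combine:
[1] true AND false = false
[2] false AND true = false
[3.2] NOT true = false
[3] true AND false = false
[4.1] NOT true = false
[4] false AND true = false
[5.2] NOT false = true
[5] false AND true AND false = false
[6.2] NOT false = true
[6] false AND true = false
[root] false OR false OR false OR false OR false OR false = false
Overall: false → blocked

Blocked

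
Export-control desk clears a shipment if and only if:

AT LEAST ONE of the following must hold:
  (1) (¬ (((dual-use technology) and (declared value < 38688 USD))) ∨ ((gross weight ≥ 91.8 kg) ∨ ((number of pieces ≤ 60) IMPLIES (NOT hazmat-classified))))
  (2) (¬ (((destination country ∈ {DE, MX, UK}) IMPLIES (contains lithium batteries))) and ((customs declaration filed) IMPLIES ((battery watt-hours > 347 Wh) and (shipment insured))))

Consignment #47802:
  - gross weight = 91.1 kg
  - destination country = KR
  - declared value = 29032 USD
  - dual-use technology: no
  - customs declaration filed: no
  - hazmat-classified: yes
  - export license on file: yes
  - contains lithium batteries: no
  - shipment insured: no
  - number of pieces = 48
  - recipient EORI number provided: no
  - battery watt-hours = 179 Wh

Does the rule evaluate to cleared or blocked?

Cleared

Atomic conditions:
  dual-use technology: no → false
  declared value < 38688 USD: 29032 < 38688 is true
  gross weight ≥ 91.8 kg: 91.1 ≥ 91.8 is false
  number of pieces ≤ 60: 48 ≤ 60 is true
  NOT hazmat-classified: yes → false
  destination country ∈ {DE, MX, UK}: KR is not in the set → false
  contains lithium batteries: no → false
  customs declaration filed: no → false
  battery watt-hours > 347 Wh: 179 > 347 is false
  shipment insured: no → false
Combine:
[1.1.1] false AND true = false
[1.1] NOT false = true
[1.2.2] true → false = false
[1.2] false OR false = false
[1] true OR false = true
[2.1.1] false → false (antecedent false ⇒ implication holds) = true
[2.1] NOT true = false
[2.2.2] false AND false = false
[2.2] false → false (antecedent false ⇒ implication holds) = true
[2] false AND true = false
[root] true OR false = true
Overall: true → cleared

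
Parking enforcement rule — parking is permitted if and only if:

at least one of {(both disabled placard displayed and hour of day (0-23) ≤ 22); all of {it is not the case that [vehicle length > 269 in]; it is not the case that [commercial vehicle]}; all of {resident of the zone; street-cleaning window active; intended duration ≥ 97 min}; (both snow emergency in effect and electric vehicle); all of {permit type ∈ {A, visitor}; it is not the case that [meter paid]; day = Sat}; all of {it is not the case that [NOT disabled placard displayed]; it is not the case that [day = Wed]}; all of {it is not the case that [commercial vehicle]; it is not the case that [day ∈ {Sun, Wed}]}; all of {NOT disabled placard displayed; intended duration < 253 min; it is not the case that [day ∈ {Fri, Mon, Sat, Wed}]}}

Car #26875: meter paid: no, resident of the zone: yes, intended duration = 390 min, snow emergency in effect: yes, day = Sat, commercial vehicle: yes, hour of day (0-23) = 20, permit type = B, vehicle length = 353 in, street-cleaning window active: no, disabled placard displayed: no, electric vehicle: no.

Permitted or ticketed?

Ticketed

Atomic conditions:
  disabled placard displayed: no → false
  hour of day (0-23) ≤ 22: 20 ≤ 22 is true
  vehicle length > 269 in: 353 > 269 is true
  commercial vehicle: yes → true
  resident of the zone: yes → true
  street-cleaning window active: no → false
  intended duration ≥ 97 min: 390 ≥ 97 is true
  snow emergency in effect: yes → true
  electric vehicle: no → false
  permit type ∈ {A, visitor}: B is not in the set → false
  meter paid: no → false
  day = Sat: Sat == Sat is true
  NOT disabled placard displayed: no → true
  day = Wed: Sat == Wed is false
  day ∈ {Sun, Wed}: Sat is not in the set → false
  intended duration < 253 min: 390 < 253 is false
  day ∈ {Fri, Mon, Sat, Wed}: Sat is in the set → true
Combine:
[1] false AND true = false
[2.1] NOT true = false
[2.2] NOT true = false
[2] false AND false = false
[3] true AND false AND true = false
[4] true AND false = false
[5.2] NOT false = true
[5] false AND true AND true = false
[6.1] NOT true = false
[6.2] NOT false = true
[6] false AND true = false
[7.1] NOT true = false
[7.2] NOT false = true
[7] false AND true = false
[8.3] NOT true = false
[8] true AND false AND false = false
[root] false OR false OR false OR false OR false OR false OR false OR false = false
Overall: false → ticketed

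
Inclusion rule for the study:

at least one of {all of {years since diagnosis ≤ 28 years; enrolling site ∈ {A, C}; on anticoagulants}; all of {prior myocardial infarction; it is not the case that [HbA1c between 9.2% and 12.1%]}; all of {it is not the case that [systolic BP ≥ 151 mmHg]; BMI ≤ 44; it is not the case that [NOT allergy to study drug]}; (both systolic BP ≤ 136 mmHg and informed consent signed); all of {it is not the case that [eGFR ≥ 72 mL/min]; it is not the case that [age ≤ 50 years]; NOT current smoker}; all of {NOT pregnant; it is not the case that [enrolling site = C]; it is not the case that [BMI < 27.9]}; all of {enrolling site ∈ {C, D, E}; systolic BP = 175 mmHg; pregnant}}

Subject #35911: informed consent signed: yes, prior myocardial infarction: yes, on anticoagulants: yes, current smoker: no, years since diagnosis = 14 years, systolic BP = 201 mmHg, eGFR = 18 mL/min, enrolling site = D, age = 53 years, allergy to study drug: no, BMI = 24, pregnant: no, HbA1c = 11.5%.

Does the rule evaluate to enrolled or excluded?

Atomic conditions:
  years since diagnosis ≤ 28 years: 14 ≤ 28 is true
  enrolling site ∈ {A, C}: D is not in the set → false
  on anticoagulants: yes → true
  prior myocardial infarction: yes → true
  HbA1c between 9.2% and 12.1%: 11.5 in [9.2, 12.1] is true
  systolic BP ≥ 151 mmHg: 201 ≥ 151 is true
  BMI ≤ 44: 24 ≤ 44 is true
  NOT allergy to study drug: no → true
  systolic BP ≤ 136 mmHg: 201 ≤ 136 is false
  informed consent signed: yes → true
  eGFR ≥ 72 mL/min: 18 ≥ 72 is false
  age ≤ 50 years: 53 ≤ 50 is false
  NOT current smoker: no → true
  NOT pregnant: no → true
  enrolling site = C: D == C is false
  BMI < 27.9: 24 < 27.9 is true
  enrolling site ∈ {C, D, E}: D is in the set → true
  systolic BP = 175 mmHg: 201 == 175 is false
  pregnant: no → false
Combine:
[1] true AND false AND true = false
[2.2] NOT true = false
[2] true AND false = false
[3.1] NOT true = false
[3.3] NOT true = false
[3] false AND true AND false = false
[4] false AND true = false
[5.1] NOT false = true
[5.2] NOT false = true
[5] true AND true AND true = true
[6.2] NOT false = true
[6.3] NOT true = false
[6] true AND true AND false = false
[7] true AND false AND false = false
[root] false OR false OR false OR false OR true OR false OR false = true
Overall: true → enrolled

Enrolled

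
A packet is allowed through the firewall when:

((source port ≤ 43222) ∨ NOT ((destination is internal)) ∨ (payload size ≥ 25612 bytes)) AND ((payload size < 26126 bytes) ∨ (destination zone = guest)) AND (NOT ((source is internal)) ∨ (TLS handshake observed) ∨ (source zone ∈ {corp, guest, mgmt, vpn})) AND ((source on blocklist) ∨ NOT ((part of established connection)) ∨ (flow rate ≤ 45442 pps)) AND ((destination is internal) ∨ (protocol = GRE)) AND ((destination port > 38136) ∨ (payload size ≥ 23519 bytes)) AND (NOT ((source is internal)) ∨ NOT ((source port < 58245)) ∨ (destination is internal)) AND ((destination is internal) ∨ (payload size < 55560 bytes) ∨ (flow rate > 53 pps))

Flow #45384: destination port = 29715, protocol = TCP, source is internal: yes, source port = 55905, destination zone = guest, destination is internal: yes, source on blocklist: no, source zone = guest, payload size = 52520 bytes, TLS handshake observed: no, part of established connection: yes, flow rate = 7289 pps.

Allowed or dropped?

Atomic conditions:
  source port ≤ 43222: 55905 ≤ 43222 is false
  destination is internal: yes → true
  payload size ≥ 25612 bytes: 52520 ≥ 25612 is true
  payload size < 26126 bytes: 52520 < 26126 is false
  destination zone = guest: guest == guest is true
  source is internal: yes → true
  TLS handshake observed: no → false
  source zone ∈ {corp, guest, mgmt, vpn}: guest is in the set → true
  source on blocklist: no → false
  part of established connection: yes → true
  flow rate ≤ 45442 pps: 7289 ≤ 45442 is true
  protocol = GRE: TCP == GRE is false
  destination port > 38136: 29715 > 38136 is false
  payload size ≥ 23519 bytes: 52520 ≥ 23519 is true
  source port < 58245: 55905 < 58245 is true
  payload size < 55560 bytes: 52520 < 55560 is true
  flow rate > 53 pps: 7289 > 53 is true
Combine:
[1.2] NOT true = false
[1] false OR false OR true = true
[2] false OR true = true
[3.1] NOT true = false
[3] false OR false OR true = true
[4.2] NOT true = false
[4] false OR false OR true = true
[5] true OR false = true
[6] false OR true = true
[7.1] NOT true = false
[7.2] NOT true = false
[7] false OR false OR true = true
[8] true OR true OR true = true
[root] true AND true AND true AND true AND true AND true AND true AND true = true
Overall: true → allowed

Allowed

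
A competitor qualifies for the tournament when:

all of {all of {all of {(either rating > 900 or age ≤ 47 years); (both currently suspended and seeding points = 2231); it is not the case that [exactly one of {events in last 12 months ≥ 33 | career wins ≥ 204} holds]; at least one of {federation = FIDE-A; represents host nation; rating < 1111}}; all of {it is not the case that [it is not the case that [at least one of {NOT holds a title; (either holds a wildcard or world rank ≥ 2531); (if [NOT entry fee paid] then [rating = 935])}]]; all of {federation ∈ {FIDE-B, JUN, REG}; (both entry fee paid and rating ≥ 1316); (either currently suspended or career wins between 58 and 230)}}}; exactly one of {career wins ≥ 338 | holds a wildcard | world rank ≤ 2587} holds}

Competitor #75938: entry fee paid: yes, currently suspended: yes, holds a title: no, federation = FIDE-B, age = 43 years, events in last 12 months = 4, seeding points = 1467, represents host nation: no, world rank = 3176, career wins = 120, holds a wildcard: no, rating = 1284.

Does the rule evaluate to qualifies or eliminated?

Atomic conditions:
  rating > 900: 1284 > 900 is true
  age ≤ 47 years: 43 ≤ 47 is true
  currently suspended: yes → true
  seeding points = 2231: 1467 == 2231 is false
  events in last 12 months ≥ 33: 4 ≥ 33 is false
  career wins ≥ 204: 120 ≥ 204 is false
  federation = FIDE-A: FIDE-B == FIDE-A is false
  represents host nation: no → false
  rating < 1111: 1284 < 1111 is false
  NOT holds a title: no → true
  holds a wildcard: no → false
  world rank ≥ 2531: 3176 ≥ 2531 is true
  NOT entry fee paid: yes → false
  rating = 935: 1284 == 935 is false
  federation ∈ {FIDE-B, JUN, REG}: FIDE-B is in the set → true
  entry fee paid: yes → true
  rating ≥ 1316: 1284 ≥ 1316 is false
  career wins between 58 and 230: 120 in [58, 230] is true
  career wins ≥ 338: 120 ≥ 338 is false
  world rank ≤ 2587: 3176 ≤ 2587 is false
Combine:
[1.1.1] true OR true = true
[1.1.2] true AND false = false
[1.1.3.1] exactly-one(false, false) = false
[1.1.3] NOT false = true
[1.1.4] false OR false OR false = false
[1.1] true AND false AND true AND false = false
[1.2.1.1.1.2] false OR true = true
[1.2.1.1.1.3] false → false (antecedent false ⇒ implication holds) = true
[1.2.1.1.1] true OR true OR true = true
[1.2.1.1] NOT true = false
[1.2.1] NOT false = true
[1.2.2.2] true AND false = false
[1.2.2.3] true OR true = true
[1.2.2] true AND false AND true = false
[1.2] true AND false = false
[1] false AND false = false
[2] exactly-one(false, false, false) = false
[root] false AND false = false
Overall: false → eliminated

Eliminated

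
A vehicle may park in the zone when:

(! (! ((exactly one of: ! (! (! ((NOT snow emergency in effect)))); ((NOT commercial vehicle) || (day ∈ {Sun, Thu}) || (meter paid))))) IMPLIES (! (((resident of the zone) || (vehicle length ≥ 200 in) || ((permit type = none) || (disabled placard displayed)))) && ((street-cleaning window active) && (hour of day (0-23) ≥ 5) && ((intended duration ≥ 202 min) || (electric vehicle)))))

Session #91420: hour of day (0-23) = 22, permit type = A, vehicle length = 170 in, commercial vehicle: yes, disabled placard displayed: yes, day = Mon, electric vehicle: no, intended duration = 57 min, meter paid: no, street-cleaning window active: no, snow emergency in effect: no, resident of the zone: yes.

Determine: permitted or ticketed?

Atomic conditions:
  NOT snow emergency in effect: no → true
  NOT commercial vehicle: yes → false
  day ∈ {Sun, Thu}: Mon is not in the set → false
  meter paid: no → false
  resident of the zone: yes → true
  vehicle length ≥ 200 in: 170 ≥ 200 is false
  permit type = none: A == none is false
  disabled placard displayed: yes → true
  street-cleaning window active: no → false
  hour of day (0-23) ≥ 5: 22 ≥ 5 is true
  intended duration ≥ 202 min: 57 ≥ 202 is false
  electric vehicle: no → false
Combine:
[1.1.1.1.1.1] NOT true = false
[1.1.1.1.1] NOT false = true
[1.1.1.1] NOT true = false
[1.1.1.2] false OR false OR false = false
[1.1.1] exactly-one(false, false) = false
[1.1] NOT false = true
[1] NOT true = false
[2.1.1.3] false OR true = true
[2.1.1] true OR false OR true = true
[2.1] NOT true = false
[2.2.3] false OR false = false
[2.2] false AND true AND false = false
[2] false AND false = false
[root] false → false (antecedent false ⇒ implication holds) = true
Overall: true → permitted

Permitted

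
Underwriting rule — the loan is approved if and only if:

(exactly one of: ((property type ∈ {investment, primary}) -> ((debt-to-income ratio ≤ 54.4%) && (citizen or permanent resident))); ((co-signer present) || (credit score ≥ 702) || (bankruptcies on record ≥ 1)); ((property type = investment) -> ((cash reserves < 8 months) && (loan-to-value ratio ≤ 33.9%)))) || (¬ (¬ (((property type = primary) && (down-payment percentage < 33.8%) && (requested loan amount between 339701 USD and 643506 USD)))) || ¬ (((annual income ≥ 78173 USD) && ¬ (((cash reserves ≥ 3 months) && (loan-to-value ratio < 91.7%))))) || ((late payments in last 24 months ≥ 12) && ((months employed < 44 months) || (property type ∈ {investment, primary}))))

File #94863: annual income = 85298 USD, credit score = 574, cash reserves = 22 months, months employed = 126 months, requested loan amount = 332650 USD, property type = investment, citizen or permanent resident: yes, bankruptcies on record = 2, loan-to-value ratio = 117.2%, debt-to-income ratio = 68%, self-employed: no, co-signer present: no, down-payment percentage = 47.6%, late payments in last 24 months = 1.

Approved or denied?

Approved

Atomic conditions:
  property type ∈ {investment, primary}: investment is in the set → true
  debt-to-income ratio ≤ 54.4%: 68 ≤ 54.4 is false
  citizen or permanent resident: yes → true
  co-signer present: no → false
  credit score ≥ 702: 574 ≥ 702 is false
  bankruptcies on record ≥ 1: 2 ≥ 1 is true
  property type = investment: investment == investment is true
  cash reserves < 8 months: 22 < 8 is false
  loan-to-value ratio ≤ 33.9%: 117.2 ≤ 33.9 is false
  property type = primary: investment == primary is false
  down-payment percentage < 33.8%: 47.6 < 33.8 is false
  requested loan amount between 339701 USD and 643506 USD: 332650 in [339701, 643506] is false
  annual income ≥ 78173 USD: 85298 ≥ 78173 is true
  cash reserves ≥ 3 months: 22 ≥ 3 is true
  loan-to-value ratio < 91.7%: 117.2 < 91.7 is false
  late payments in last 24 months ≥ 12: 1 ≥ 12 is false
  months employed < 44 months: 126 < 44 is false
Combine:
[1.1.2] false AND true = false
[1.1] true → false = false
[1.2] false OR false OR true = true
[1.3.2] false AND false = false
[1.3] true → false = false
[1] exactly-one(false, true, false) = true
[2.1.1.1] false AND false AND false = false
[2.1.1] NOT false = true
[2.1] NOT true = false
[2.2.1.2.1] true AND false = false
[2.2.1.2] NOT false = true
[2.2.1] true AND true = true
[2.2] NOT true = false
[2.3.2] false OR true = true
[2.3] false AND true = false
[2] false OR false OR false = false
[root] true OR false = true
Overall: true → approved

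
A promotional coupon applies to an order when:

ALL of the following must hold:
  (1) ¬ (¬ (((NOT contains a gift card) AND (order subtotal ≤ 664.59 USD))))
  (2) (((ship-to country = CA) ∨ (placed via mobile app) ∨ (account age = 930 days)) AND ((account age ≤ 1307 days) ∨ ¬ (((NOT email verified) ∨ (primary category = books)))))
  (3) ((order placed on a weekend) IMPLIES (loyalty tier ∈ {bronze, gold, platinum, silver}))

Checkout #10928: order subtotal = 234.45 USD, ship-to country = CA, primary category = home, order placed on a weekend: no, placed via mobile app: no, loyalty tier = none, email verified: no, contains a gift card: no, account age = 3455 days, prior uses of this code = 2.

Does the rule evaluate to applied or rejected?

Rejected

Atomic conditions:
  NOT contains a gift card: no → true
  order subtotal ≤ 664.59 USD: 234.45 ≤ 664.59 is true
  ship-to country = CA: CA == CA is true
  placed via mobile app: no → false
  account age = 930 days: 3455 == 930 is false
  account age ≤ 1307 days: 3455 ≤ 1307 is false
  NOT email verified: no → true
  primary category = books: home == books is false
  order placed on a weekend: no → false
  loyalty tier ∈ {bronze, gold, platinum, silver}: none is not in the set → false
Combine:
[1.1.1] true AND true = true
[1.1] NOT true = false
[1] NOT false = true
[2.1] true OR false OR false = true
[2.2.2.1] true OR false = true
[2.2.2] NOT true = false
[2.2] false OR false = false
[2] true AND false = false
[3] false → false (antecedent false ⇒ implication holds) = true
[root] true AND false AND true = false
Overall: false → rejected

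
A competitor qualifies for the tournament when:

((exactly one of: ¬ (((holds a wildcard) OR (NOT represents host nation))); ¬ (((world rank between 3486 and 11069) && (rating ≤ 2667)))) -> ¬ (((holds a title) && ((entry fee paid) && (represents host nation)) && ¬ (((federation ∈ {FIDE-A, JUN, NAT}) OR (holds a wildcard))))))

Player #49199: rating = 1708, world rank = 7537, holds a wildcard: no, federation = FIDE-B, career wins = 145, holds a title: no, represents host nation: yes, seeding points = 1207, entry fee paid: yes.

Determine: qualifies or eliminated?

Qualifies

Atomic conditions:
  holds a wildcard: no → false
  NOT represents host nation: yes → false
  world rank between 3486 and 11069: 7537 in [3486, 11069] is true
  rating ≤ 2667: 1708 ≤ 2667 is true
  holds a title: no → false
  entry fee paid: yes → true
  represents host nation: yes → true
  federation ∈ {FIDE-A, JUN, NAT}: FIDE-B is not in the set → false
Combine:
[1.1.1] false OR false = false
[1.1] NOT false = true
[1.2.1] true AND true = true
[1.2] NOT true = false
[1] exactly-one(true, false) = true
[2.1.2] true AND true = true
[2.1.3.1] false OR false = false
[2.1.3] NOT false = true
[2.1] false AND true AND true = false
[2] NOT false = true
[root] true → true = true
Overall: true → qualifies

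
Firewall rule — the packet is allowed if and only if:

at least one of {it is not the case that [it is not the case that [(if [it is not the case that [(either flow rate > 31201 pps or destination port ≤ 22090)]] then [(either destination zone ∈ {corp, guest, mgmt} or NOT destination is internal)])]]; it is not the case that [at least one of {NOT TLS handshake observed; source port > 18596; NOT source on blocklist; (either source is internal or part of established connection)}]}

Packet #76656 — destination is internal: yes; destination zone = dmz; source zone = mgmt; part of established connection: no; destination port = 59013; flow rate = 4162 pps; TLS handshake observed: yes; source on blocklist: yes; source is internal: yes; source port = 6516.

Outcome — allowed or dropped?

Atomic conditions:
  flow rate > 31201 pps: 4162 > 31201 is false
  destination port ≤ 22090: 59013 ≤ 22090 is false
  destination zone ∈ {corp, guest, mgmt}: dmz is not in the set → false
  NOT destination is internal: yes → false
  NOT TLS handshake observed: yes → false
  source port > 18596: 6516 > 18596 is false
  NOT source on blocklist: yes → false
  source is internal: yes → true
  part of established connection: no → false
Combine:
[1.1.1.1.1] false OR false = false
[1.1.1.1] NOT false = true
[1.1.1.2] false OR false = false
[1.1.1] true → false = false
[1.1] NOT false = true
[1] NOT true = false
[2.1.4] true OR false = true
[2.1] false OR false OR false OR true = true
[2] NOT true = false
[root] false OR false = false
Overall: false → dropped

Dropped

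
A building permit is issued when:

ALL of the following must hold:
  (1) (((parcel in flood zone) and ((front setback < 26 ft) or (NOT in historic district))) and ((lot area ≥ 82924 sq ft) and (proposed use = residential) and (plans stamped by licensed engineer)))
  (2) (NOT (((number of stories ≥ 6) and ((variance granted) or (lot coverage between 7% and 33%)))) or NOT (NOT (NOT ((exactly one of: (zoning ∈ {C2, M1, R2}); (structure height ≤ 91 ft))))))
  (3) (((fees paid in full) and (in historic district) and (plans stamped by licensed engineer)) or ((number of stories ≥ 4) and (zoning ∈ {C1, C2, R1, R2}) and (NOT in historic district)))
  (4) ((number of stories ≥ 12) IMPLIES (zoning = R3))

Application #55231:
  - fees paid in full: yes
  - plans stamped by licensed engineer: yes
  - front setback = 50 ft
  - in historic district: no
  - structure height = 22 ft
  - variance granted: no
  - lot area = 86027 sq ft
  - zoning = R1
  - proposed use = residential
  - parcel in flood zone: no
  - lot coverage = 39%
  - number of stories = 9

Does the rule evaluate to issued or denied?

Atomic conditions:
  parcel in flood zone: no → false
  front setback < 26 ft: 50 < 26 is false
  NOT in historic district: no → true
  lot area ≥ 82924 sq ft: 86027 ≥ 82924 is true
  proposed use = residential: residential == residential is true
  plans stamped by licensed engineer: yes → true
  number of stories ≥ 6: 9 ≥ 6 is true
  variance granted: no → false
  lot coverage between 7% and 33%: 39 in [7, 33] is false
  zoning ∈ {C2, M1, R2}: R1 is not in the set → false
  structure height ≤ 91 ft: 22 ≤ 91 is true
  fees paid in full: yes → true
  in historic district: no → false
  number of stories ≥ 4: 9 ≥ 4 is true
  zoning ∈ {C1, C2, R1, R2}: R1 is in the set → true
  number of stories ≥ 12: 9 ≥ 12 is false
  zoning = R3: R1 == R3 is false
Combine:
[1.1.2] false OR true = true
[1.1] false AND true = false
[1.2] true AND true AND true = true
[1] false AND true = false
[2.1.1.2] false OR false = false
[2.1.1] true AND false = false
[2.1] NOT false = true
[2.2.1.1.1] exactly-one(false, true) = true
[2.2.1.1] NOT true = false
[2.2.1] NOT false = true
[2.2] NOT true = false
[2] true OR false = true
[3.1] true AND false AND true = false
[3.2] true AND true AND true = true
[3] false OR true = true
[4] false → false (antecedent false ⇒ implication holds) = true
[root] false AND true AND true AND true = false
Overall: false → denied

Denied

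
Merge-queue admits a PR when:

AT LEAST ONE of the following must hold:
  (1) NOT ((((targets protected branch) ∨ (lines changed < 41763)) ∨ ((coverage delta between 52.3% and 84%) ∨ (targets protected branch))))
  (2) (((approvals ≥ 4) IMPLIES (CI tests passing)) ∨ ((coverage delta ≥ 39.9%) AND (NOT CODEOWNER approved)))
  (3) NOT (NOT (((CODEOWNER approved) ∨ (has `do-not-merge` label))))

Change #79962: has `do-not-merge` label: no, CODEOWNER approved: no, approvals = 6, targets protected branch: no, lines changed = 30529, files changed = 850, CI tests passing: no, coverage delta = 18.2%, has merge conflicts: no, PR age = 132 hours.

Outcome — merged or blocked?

Atomic conditions:
  targets protected branch: no → false
  lines changed < 41763: 30529 < 41763 is true
  coverage delta between 52.3% and 84%: 18.2 in [52.3, 84] is false
  approvals ≥ 4: 6 ≥ 4 is true
  CI tests passing: no → false
  coverage delta ≥ 39.9%: 18.2 ≥ 39.9 is false
  NOT CODEOWNER approved: no → true
  CODEOWNER approved: no → false
  has `do-not-merge` label: no → false
Combine:
[1.1.1] false OR true = true
[1.1.2] false OR false = false
[1.1] true OR false = true
[1] NOT true = false
[2.1] true → false = false
[2.2] false AND true = false
[2] false OR false = false
[3.1.1] false OR false = false
[3.1] NOT false = true
[3] NOT true = false
[root] false OR false OR false = false
Overall: false → blocked

Blocked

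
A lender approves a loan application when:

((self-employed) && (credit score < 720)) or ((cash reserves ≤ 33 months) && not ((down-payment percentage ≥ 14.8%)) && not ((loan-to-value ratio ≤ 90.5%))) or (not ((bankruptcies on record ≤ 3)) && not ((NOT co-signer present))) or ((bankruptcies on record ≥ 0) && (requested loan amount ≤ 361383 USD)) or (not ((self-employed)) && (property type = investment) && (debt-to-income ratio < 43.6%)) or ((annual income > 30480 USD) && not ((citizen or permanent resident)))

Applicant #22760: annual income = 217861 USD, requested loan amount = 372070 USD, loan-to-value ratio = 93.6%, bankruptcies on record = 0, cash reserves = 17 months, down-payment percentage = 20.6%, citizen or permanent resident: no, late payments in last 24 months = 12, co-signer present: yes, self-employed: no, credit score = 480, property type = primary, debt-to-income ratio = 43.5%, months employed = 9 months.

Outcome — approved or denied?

Approved

Atomic conditions:
  self-employed: no → false
  credit score < 720: 480 < 720 is true
  cash reserves ≤ 33 months: 17 ≤ 33 is true
  down-payment percentage ≥ 14.8%: 20.6 ≥ 14.8 is true
  loan-to-value ratio ≤ 90.5%: 93.6 ≤ 90.5 is false
  bankruptcies on record ≤ 3: 0 ≤ 3 is true
  NOT co-signer present: yes → false
  bankruptcies on record ≥ 0: 0 ≥ 0 is true
  requested loan amount ≤ 361383 USD: 372070 ≤ 361383 is false
  property type = investment: primary == investment is false
  debt-to-income ratio < 43.6%: 43.5 < 43.6 is true
  annual income > 30480 USD: 217861 > 30480 is true
  citizen or permanent resident: no → false
Combine:
[1] false AND true = false
[2.2] NOT true = false
[2.3] NOT false = true
[2] true AND false AND true = false
[3.1] NOT true = false
[3.2] NOT false = true
[3] false AND true = false
[4] true AND false = false
[5.1] NOT false = true
[5] true AND false AND true = false
[6.2] NOT false = true
[6] true AND true = true
[root] false OR false OR false OR false OR false OR true = true
Overall: true → approved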